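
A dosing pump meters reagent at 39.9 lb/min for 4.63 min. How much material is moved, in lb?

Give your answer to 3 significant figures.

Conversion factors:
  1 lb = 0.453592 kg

39.9 lb/min → 0.301639 kg/s
4.63 min → 277.8 s
m = ṁ × t = 0.301639 × 277.8 = 83.7953 kg
In lb: 83.7953 / 0.453592 = 184.737 lb

185 lb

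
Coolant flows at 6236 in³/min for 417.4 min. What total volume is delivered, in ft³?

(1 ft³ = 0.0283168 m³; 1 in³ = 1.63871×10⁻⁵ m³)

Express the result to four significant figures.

1506 ft³

6236 in³/min → 0.00170317 m³/s
417.4 min → 25044 s
V = Q × t = 0.00170317 × 25044 = 42.6542 m³
In ft³: 42.6542 / 0.0283168 = 1506.32 ft³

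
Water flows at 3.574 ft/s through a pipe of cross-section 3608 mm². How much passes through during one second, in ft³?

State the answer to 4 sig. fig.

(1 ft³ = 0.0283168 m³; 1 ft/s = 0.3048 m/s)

3.574 ft/s × 0.3048 = 1.08936 m/s
3608 mm² × 10⁻⁶ = 0.003608 m²
V = v × A × t = 1.08936 m/s × 0.003608 m² × 1 s = 0.00393041 m³
0.00393041 m³ ÷ (0.0283168 m³/ft³) = 0.138801 ft³

0.1388 ft³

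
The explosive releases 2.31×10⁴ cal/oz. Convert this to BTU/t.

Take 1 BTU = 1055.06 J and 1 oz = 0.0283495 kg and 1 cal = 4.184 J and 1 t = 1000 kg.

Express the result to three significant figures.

2.31×10⁴ cal/oz × 4.184 J/cal ÷ 0.0283495 kg/oz = 3.40925×10⁶ J/kg
3.40925×10⁶ J/kg ÷ 1055.06 J/BTU × 1000 kg/t = 3.23133×10⁶ BTU/t

3.23×10⁶ BTU/t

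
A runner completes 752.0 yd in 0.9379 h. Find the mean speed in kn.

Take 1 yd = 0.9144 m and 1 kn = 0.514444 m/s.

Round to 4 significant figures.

752.0 yd × 0.9144 = 687.629 m
0.9379 h × 3600 = 3376.44 s
v = d / t = 687.629 m / 3376.44 s = 0.203655 m/s
0.203655 m/s ÷ (0.514444 m/s/kn) = 0.395874 kn

0.3959 kn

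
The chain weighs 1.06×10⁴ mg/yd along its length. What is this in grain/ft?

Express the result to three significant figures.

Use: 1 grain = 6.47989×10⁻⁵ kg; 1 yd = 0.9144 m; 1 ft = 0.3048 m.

54.5 grain/ft

1.06×10⁴ mg/yd × 10⁻⁶ kg/mg ÷ 0.9144 m/yd = 0.0115923 kg/m
0.0115923 kg/m ÷ 6.47989×10⁻⁵ kg/grain × 0.3048 m/ft = 54.5277 grain/ft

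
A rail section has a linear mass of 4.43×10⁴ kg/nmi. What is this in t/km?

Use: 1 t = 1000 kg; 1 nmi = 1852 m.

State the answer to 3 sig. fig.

4.43×10⁴ kg/nmi ÷ 1852 m/nmi = 23.9201 kg/m
23.9201 kg/m ÷ 1000 kg/t × 1000 m/km = 23.9201 t/km

23.9 t/km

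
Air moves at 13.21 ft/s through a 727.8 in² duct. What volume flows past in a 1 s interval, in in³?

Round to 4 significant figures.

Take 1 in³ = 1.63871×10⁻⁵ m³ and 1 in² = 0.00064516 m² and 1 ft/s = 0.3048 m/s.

1.154×10⁵ in³

13.21 ft/s × 0.3048 → 4.02641 m/s
727.8 in² × 0.00064516 → 0.469547 m²
V = v × A × t = 4.02641 m/s × 0.469547 m² × 1 s = 1.89059 m³
1.89059 m³ ÷ (1.63871×10⁻⁵ m³/in³) = 115371 in³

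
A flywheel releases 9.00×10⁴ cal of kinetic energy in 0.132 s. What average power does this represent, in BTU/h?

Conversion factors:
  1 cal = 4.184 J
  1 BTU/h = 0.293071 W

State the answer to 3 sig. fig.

9.00×10⁴ cal × 4.184 = 376560 J
P = E / t = 376560 J / 0.132 s = 2.85273×10⁶ W
2.85273×10⁶ W ÷ (0.293071 W/BTU/h) = 9.73392×10⁶ BTU/h

9.73×10⁶ BTU/h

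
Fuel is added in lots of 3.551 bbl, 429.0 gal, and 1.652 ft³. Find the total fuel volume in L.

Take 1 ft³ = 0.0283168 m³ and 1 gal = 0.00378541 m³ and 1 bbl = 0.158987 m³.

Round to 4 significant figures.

3.551 bbl × 0.158987 = 0.564563 m³
429.0 gal × 0.00378541 = 1.62394 m³
1.652 ft³ × 0.0283168 = 0.0467794 m³
Combined: 0.564563 + 1.62394 + 0.0467794 = 2.23528 m³
In L: 2.23528 / 0.001 = 2235.28 L

2235 L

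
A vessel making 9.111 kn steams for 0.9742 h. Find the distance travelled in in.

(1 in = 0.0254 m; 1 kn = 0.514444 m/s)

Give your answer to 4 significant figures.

9.111 kn × 0.514444 → 4.6871 m/s
0.9742 h × 3600 → 3507.12 s
d = v × t = 4.6871 m/s × 3507.12 s = 16438.2 m
16438.2 m ÷ (0.0254 m/in) = 647173 in

6.472×10⁵ in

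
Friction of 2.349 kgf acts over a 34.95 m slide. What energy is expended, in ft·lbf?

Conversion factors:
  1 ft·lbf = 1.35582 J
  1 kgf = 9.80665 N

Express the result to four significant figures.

2.349 kgf × 9.80665 = 23.0358 N
W = F × d = 23.0358 N × 34.95 m = 805.101 J
805.101 J ÷ (1.35582 J/ft·lbf) = 593.811 ft·lbf

593.8 ft·lbf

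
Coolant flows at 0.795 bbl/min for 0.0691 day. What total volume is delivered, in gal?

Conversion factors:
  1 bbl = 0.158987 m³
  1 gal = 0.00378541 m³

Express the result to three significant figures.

3320 gal

0.795 bbl/min → 0.00210658 m³/s
0.0691 day → 5970.24 s
V = Q × t = 0.00210658 × 5970.24 = 12.5768 m³
In gal: 12.5768 / 0.00378541 = 3322.44 gal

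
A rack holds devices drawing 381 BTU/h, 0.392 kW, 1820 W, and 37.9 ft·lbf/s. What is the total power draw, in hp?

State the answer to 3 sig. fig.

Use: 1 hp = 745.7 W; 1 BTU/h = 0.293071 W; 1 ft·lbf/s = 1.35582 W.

381 BTU/h × 0.293071 = 111.66 W
0.392 kW × 1000 = 392 W
1820 W (already W)
37.9 ft·lbf/s × 1.35582 = 51.3856 W
Sum: 111.66 + 392 + 1820 + 51.3856 = 2375.05 W
In hp: 2375.05 / 745.7 = 3.18499 hp

3.18 hp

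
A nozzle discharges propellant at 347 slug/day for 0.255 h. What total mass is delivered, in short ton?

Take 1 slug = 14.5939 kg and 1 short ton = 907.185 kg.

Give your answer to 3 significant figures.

0.0593 short ton

347 slug/day → 0.0586121 kg/s
0.255 h → 918 s
m = ṁ × t = 0.0586121 × 918 = 53.8059 kg
In short ton: 53.8059 / 907.185 = 0.0593108 short ton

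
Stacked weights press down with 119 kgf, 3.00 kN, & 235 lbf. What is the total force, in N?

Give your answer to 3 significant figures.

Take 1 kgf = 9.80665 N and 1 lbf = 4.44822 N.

5210 N

119 kgf × 9.80665 → 1166.99 N
3.00 kN × 1000 → 3000 N
235 lbf × 4.44822 → 1045.33 N
Combined: 1166.99 + 3000 + 1045.33 = 5212.32 N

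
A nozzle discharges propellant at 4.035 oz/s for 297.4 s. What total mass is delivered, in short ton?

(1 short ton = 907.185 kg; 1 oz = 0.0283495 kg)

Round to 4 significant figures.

4.035 oz/s → 0.11439 kg/s
m = ṁ × t = 0.11439 × 297.4 = 34.0196 kg
In short ton: 34.0196 / 907.185 = 0.0375002 short ton

0.03750 short ton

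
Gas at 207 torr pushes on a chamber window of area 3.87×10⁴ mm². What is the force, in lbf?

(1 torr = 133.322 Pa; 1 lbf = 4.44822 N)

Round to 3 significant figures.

207 torr × 133.322 = 27597.7 Pa
3.87×10⁴ mm² × 10⁻⁶ = 0.0387 m²
F = P × A = 27597.7 Pa × 0.0387 m² = 1068.03 N
1068.03 N ÷ (4.44822 N/lbf) = 240.103 lbf

240 lbf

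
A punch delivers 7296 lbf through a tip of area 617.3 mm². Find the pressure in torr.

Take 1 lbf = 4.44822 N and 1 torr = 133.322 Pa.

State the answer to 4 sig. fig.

3.943×10⁵ torr

7296 lbf × 4.44822 = 32454.2 N
617.3 mm² × 10⁻⁶ = 6.173×10⁻⁴ m²
P = F / A = 32454.2 N / 6.173×10⁻⁴ m² = 5.25744×10⁷ Pa
5.25744×10⁷ Pa ÷ (133.322 Pa/torr) = 394342 torr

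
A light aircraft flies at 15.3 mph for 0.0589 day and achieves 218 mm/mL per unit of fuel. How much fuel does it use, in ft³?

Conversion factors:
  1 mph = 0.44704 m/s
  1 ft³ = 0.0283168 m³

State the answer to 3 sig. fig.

15.3 mph → 6.83971 m/s
0.0589 day → 5088.96 s
d = v × t = 6.83971 × 5088.96 = 34807 m
218 mm/mL → 218000 m/m³
V = d / (distance per unit fuel) = 34807 / 218000 = 0.159665 m³
In ft³: 0.159665 / 0.0283168 = 5.63853 ft³

5.64 ft³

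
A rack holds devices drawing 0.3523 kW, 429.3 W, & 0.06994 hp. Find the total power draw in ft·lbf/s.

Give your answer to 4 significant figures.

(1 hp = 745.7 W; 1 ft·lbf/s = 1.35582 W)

0.3523 kW × 1000 = 352.3 W
429.3 W (already W)
0.06994 hp × 745.7 = 52.1543 W
Combined: 352.3 + 429.3 + 52.1543 = 833.754 W
In ft·lbf/s: 833.754 / 1.35582 = 614.944 ft·lbf/s

614.9 ft·lbf/s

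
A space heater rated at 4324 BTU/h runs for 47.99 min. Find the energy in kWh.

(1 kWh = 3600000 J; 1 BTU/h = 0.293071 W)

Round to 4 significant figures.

4324 BTU/h × 0.293071 → 1267.24 W
47.99 min × 60 → 2879.4 s
E = P × t = 1267.24 W × 2879.4 s = 3.64889×10⁶ J
3.64889×10⁶ J ÷ (3600000 J/kWh) = 1.01358 kWh

1.014 kWh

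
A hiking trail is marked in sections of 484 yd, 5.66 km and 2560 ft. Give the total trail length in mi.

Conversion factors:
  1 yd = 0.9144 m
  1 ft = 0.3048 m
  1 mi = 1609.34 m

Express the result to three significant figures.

484 yd × 0.9144 → 442.57 m
5.66 km × 1000 → 5660 m
2560 ft × 0.3048 → 780.288 m
Sum: 442.57 + 5660 + 780.288 = 6882.86 m
In mi: 6882.86 / 1609.34 = 4.27682 mi

4.28 mi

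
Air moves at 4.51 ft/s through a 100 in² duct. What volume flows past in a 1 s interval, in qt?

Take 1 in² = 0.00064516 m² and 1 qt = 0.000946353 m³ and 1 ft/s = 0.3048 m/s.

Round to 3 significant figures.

93.7 qt

4.51 ft/s × 0.3048 → 1.37465 m/s
100 in² × 0.00064516 → 0.064516 m²
V = v × A × t = 1.37465 m/s × 0.064516 m² × 1 s = 0.0886869 m³
0.0886869 m³ ÷ (0.000946353 m³/qt) = 93.7144 qt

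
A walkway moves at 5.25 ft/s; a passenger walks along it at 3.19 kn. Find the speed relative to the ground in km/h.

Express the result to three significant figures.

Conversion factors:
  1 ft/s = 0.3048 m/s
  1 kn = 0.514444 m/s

11.7 km/h

5.25 ft/s × 0.3048 = 1.6002 m/s
3.19 kn × 0.514444 = 1.64108 m/s
Combined: 1.6002 + 1.64108 = 3.24128 m/s
In km/h: 3.24128 / (1/3.6) = 11.6686 km/h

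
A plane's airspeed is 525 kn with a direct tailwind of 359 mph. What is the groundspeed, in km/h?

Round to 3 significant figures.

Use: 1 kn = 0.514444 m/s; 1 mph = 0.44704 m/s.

525 kn × 0.514444 → 270.083 m/s
359 mph × 0.44704 → 160.487 m/s
Sum: 270.083 + 160.487 = 430.57 m/s
In km/h: 430.57 / (1/3.6) = 1550.05 km/h

1550 km/h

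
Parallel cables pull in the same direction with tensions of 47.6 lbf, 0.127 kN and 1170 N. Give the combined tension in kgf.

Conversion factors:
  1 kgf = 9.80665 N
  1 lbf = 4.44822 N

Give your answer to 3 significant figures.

154 kgf

47.6 lbf × 4.44822 = 211.735 N
0.127 kN × 1000 = 127 N
1170 N (already N)
Total: 211.735 + 127 + 1170 = 1508.74 N
In kgf: 1508.74 / 9.80665 = 153.849 kgf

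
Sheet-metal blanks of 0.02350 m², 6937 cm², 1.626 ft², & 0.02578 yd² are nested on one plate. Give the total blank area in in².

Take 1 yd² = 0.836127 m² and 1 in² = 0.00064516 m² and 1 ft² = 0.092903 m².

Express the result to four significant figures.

0.02350 m² (already m²)
6937 cm² × 0.0001 = 0.6937 m²
1.626 ft² × 0.092903 = 0.15106 m²
0.02578 yd² × 0.836127 = 0.0215554 m²
Combined: 0.0235 + 0.6937 + 0.15106 + 0.0215554 = 0.889815 m²
In in²: 0.889815 / 0.00064516 = 1379.22 in²

1379 in²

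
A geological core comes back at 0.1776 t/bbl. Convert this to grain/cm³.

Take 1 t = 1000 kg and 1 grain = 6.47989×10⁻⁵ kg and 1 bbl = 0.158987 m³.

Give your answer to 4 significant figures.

0.1776 t/bbl × 1000 kg/t ÷ 0.158987 m³/bbl = 1117.07 kg/m³
1117.07 kg/m³ ÷ 6.47989×10⁻⁵ kg/grain × 10⁻⁶ m³/cm³ = 17.239 grain/cm³

17.24 grain/cm³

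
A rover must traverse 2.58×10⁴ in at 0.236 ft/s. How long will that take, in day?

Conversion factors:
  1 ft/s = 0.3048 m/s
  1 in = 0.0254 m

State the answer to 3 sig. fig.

2.58×10⁴ in × 0.0254 → 655.32 m
0.236 ft/s × 0.3048 → 0.0719328 m/s
t = d / v = 655.32 m / 0.0719328 m/s = 9110.17 s
9110.17 s ÷ (86400 s/day) = 0.105442 day

0.105 day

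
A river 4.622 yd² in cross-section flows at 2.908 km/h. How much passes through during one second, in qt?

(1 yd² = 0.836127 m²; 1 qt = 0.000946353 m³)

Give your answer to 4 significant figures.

2.908 km/h × (1/3.6) → 0.807778 m/s
4.622 yd² × 0.836127 → 3.86458 m²
V = v × A × t = 0.807778 m/s × 3.86458 m² × 1 s = 3.12172 m³
3.12172 m³ ÷ (0.000946353 m³/qt) = 3298.68 qt

3299 qt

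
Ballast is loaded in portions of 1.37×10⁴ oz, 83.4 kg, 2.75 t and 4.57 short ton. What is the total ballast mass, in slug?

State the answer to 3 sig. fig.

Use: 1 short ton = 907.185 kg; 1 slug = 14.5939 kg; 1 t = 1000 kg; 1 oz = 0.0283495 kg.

1.37×10⁴ oz × 0.0283495 → 388.388 kg
83.4 kg (already kg)
2.75 t × 1000 → 2750 kg
4.57 short ton × 907.185 → 4145.84 kg
Sum: 388.388 + 83.4 + 2750 + 4145.84 = 7367.63 kg
In slug: 7367.63 / 14.5939 = 504.843 slug

505 slug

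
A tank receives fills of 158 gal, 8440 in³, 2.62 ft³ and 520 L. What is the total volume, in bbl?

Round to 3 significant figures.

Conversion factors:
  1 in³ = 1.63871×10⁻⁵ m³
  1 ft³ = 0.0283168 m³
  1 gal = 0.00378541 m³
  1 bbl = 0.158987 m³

158 gal × 0.00378541 → 0.598095 m³
8440 in³ × 1.63871×10⁻⁵ → 0.138307 m³
2.62 ft³ × 0.0283168 → 0.07419 m³
520 L × 0.001 → 0.52 m³
Combined: 0.598095 + 0.138307 + 0.07419 + 0.52 = 1.33059 m³
In bbl: 1.33059 / 0.158987 = 8.36917 bbl

8.37 bbl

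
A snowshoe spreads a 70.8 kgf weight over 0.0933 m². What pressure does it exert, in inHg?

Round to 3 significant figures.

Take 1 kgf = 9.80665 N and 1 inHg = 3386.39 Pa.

2.20 inHg

70.8 kgf × 9.80665 → 694.311 N
P = F / A = 694.311 N / 0.0933 m² = 7441.7 Pa
7441.7 Pa ÷ (3386.39 Pa/inHg) = 2.19753 inHg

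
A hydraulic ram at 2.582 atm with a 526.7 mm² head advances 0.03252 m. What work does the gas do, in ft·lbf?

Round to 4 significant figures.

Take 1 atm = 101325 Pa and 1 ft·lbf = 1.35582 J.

2.582 atm → 261621 Pa
526.7 mm² → 5.267×10⁻⁴ m²
F = P × A = 261621 × 5.267×10⁻⁴ = 137.796 N
W = F × d = 137.796 × 0.03252 = 4.48113 J
In ft·lbf: 4.48113 / 1.35582 = 3.30511 ft·lbf

3.305 ft·lbf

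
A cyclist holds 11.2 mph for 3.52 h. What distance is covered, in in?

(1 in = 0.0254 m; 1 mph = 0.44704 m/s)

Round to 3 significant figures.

2.50×10⁶ in

11.2 mph × 0.44704 = 5.00685 m/s
3.52 h × 3600 = 12672 s
d = v × t = 5.00685 m/s × 12672 s = 63446.8 m
63446.8 m ÷ (0.0254 m/in) = 2.49791×10⁶ in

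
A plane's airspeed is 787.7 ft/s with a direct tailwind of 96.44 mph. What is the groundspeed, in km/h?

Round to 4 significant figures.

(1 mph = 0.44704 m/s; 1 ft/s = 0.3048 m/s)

1020 km/h

787.7 ft/s × 0.3048 = 240.091 m/s
96.44 mph × 0.44704 = 43.1125 m/s
Total: 240.091 + 43.1125 = 283.204 m/s
In km/h: 283.204 / (1/3.6) = 1019.53 km/h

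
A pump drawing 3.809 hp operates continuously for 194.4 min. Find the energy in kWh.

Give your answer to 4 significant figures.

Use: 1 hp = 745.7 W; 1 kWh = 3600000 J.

3.809 hp × 745.7 = 2840.37 W
194.4 min × 60 = 11664 s
E = P × t = 2840.37 W × 11664 s = 3.31301×10⁷ J
3.31301×10⁷ J ÷ (3600000 J/kWh) = 9.20281 kWh

9.203 kWh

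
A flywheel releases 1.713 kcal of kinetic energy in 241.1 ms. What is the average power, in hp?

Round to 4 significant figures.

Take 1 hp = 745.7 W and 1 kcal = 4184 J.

39.86 hp

1.713 kcal × 4184 = 7167.19 J
241.1 ms × 0.001 = 0.2411 s
P = E / t = 7167.19 J / 0.2411 s = 29727 W
29727 W ÷ (745.7 W/hp) = 39.8646 hp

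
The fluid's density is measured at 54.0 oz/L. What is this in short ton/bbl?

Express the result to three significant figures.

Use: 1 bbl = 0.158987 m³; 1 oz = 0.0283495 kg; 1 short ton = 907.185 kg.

0.268 short ton/bbl

54.0 oz/L × 0.0283495 kg/oz ÷ 0.001 m³/L = 1530.87 kg/m³
1530.87 kg/m³ ÷ 907.185 kg/short ton × 0.158987 m³/bbl = 0.26829 short ton/bbl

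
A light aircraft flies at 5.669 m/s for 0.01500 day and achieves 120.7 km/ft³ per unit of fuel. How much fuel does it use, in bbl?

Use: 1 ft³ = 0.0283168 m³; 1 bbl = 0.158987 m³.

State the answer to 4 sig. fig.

0.01084 bbl

0.01500 day → 1296 s
d = v × t = 5.669 × 1296 = 7347.02 m
120.7 km/ft³ → 4.26249×10⁶ m/m³
V = d / (distance per unit fuel) = 7347.02 / 4.26249×10⁶ = 0.00172365 m³
In bbl: 0.00172365 / 0.158987 = 0.0108415 bbl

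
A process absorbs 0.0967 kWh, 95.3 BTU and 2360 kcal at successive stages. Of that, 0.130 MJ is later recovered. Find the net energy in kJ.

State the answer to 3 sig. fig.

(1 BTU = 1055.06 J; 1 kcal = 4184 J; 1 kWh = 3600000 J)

0.0967 kWh × 3600000 = 348120 J
95.3 BTU × 1055.06 = 100547 J
2360 kcal × 4184 = 9.87424×10⁶ J
0.130 MJ × 1000000 = 130000 J
Sum: 348120 + 100547 + 9.87424×10⁶ − 130000 = 1.01929×10⁷ J
In kJ: 1.01929×10⁷ / 1000 = 10192.9 kJ

1.02×10⁴ kJ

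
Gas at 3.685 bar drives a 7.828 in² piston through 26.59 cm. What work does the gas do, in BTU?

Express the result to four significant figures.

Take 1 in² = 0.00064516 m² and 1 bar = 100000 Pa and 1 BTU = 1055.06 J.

0.4690 BTU

3.685 bar → 368500 Pa
7.828 in² → 0.00505031 m²
F = P × A = 368500 × 0.00505031 = 1861.04 N
26.59 cm → 0.2659 m
W = F × d = 1861.04 × 0.2659 = 494.851 J
In BTU: 494.851 / 1055.06 = 0.469026 BTU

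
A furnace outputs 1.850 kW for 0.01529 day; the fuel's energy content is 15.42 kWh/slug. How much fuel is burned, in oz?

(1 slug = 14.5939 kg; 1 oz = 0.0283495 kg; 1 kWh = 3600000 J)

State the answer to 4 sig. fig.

1.850 kW → 1850 W
0.01529 day → 1321.06 s
E = P × t = 1850 × 1321.06 = 2.44396×10⁶ J
15.42 kWh/slug → 3.80378×10⁶ J/kg
m = E / e_s = 2.44396×10⁶ / 3.80378×10⁶ = 0.642508 kg
In oz: 0.642508 / 0.0283495 = 22.6638 oz

22.66 oz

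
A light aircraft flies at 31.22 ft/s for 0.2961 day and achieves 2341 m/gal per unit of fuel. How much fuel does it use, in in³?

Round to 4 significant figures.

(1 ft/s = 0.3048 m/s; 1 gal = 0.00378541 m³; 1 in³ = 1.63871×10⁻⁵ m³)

31.22 ft/s → 9.51586 m/s
0.2961 day → 25583 s
d = v × t = 9.51586 × 25583 = 243444 m
2341 m/gal → 618427 m/m³
V = d / (distance per unit fuel) = 243444 / 618427 = 0.39365 m³
In in³: 0.39365 / 1.63871×10⁻⁵ = 24021.9 in³

2.402×10⁴ in³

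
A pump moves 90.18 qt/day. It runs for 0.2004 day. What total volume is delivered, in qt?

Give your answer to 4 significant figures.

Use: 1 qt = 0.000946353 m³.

18.07 qt

90.18 qt/day → 9.87756×10⁻⁷ m³/s
0.2004 day → 17314.6 s
V = Q × t = 9.87756×10⁻⁷ × 17314.6 = 0.0171026 m³
In qt: 0.0171026 / 0.000946353 = 18.0721 qt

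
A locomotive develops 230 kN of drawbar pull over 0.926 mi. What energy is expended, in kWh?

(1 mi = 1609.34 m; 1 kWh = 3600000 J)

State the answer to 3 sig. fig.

230 kN × 1000 = 230000 N
0.926 mi × 1609.34 = 1490.25 m
W = F × d = 230000 N × 1490.25 m = 3.42758×10⁸ J
3.42758×10⁸ J ÷ (3600000 J/kWh) = 95.2106 kWh

95.2 kWh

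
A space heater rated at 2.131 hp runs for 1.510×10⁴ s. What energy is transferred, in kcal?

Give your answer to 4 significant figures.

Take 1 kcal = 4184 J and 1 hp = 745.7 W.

5735 kcal

2.131 hp × 745.7 = 1589.09 W
E = P × t = 1589.09 W × 15100 s = 2.39953×10⁷ J
2.39953×10⁷ J ÷ (4184 J/kcal) = 5735.01 kcal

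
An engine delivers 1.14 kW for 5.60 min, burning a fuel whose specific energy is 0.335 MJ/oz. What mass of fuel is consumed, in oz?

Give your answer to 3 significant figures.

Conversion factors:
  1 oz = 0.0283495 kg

1.14 oz

1.14 kW → 1140 W
5.60 min → 336 s
E = P × t = 1140 × 336 = 383040 J
0.335 MJ/oz → 1.18168×10⁷ J/kg
m = E / e_s = 383040 / 1.18168×10⁷ = 0.0324149 kg
In oz: 0.0324149 / 0.0283495 = 1.1434 oz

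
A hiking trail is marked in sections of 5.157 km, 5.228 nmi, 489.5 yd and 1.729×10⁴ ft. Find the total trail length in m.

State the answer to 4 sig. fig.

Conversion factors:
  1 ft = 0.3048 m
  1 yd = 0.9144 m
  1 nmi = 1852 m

2.056×10⁴ m

5.157 km × 1000 → 5157 m
5.228 nmi × 1852 → 9682.26 m
489.5 yd × 0.9144 → 447.599 m
1.729×10⁴ ft × 0.3048 → 5269.99 m
Combined: 5157 + 9682.26 + 447.599 + 5269.99 = 20556.8 m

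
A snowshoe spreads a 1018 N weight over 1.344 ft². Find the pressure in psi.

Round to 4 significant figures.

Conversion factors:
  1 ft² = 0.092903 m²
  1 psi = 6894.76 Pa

1.182 psi

1.344 ft² × 0.092903 = 0.124862 m²
P = F / A = 1018 N / 0.124862 m² = 8153 Pa
8153 Pa ÷ (6894.76 Pa/psi) = 1.18249 psi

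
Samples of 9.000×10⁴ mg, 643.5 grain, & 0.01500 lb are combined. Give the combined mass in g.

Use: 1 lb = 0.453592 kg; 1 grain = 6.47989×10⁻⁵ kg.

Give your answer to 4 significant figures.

138.5 g

9.000×10⁴ mg × 10⁻⁶ → 0.09 kg
643.5 grain × 6.47989×10⁻⁵ → 0.0416981 kg
0.01500 lb × 0.453592 → 0.00680388 kg
Combined: 0.09 + 0.0416981 + 0.00680388 = 0.138502 kg
In g: 0.138502 / 0.001 = 138.502 g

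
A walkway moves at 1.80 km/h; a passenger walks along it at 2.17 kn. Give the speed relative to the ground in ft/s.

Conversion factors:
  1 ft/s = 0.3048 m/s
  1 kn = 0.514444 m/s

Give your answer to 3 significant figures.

1.80 km/h × (1/3.6) = 0.5 m/s
2.17 kn × 0.514444 = 1.11634 m/s
Sum: 0.5 + 1.11634 = 1.61634 m/s
In ft/s: 1.61634 / 0.3048 = 5.30295 ft/s

5.30 ft/s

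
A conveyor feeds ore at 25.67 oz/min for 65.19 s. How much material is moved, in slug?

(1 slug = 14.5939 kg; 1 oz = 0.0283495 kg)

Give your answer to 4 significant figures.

0.05418 slug

25.67 oz/min → 0.0121289 kg/s
m = ṁ × t = 0.0121289 × 65.19 = 0.790683 kg
In slug: 0.790683 / 14.5939 = 0.054179 slug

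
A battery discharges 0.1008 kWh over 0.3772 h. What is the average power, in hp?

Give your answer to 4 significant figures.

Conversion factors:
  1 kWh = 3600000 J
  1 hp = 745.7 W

0.3584 hp

0.1008 kWh × 3600000 = 362880 J
0.3772 h × 3600 = 1357.92 s
P = E / t = 362880 J / 1357.92 s = 267.232 W
267.232 W ÷ (745.7 W/hp) = 0.358364 hp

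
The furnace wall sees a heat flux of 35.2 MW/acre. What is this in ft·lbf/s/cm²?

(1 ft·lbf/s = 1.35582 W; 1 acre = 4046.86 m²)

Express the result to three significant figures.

0.642 ft·lbf/s/cm²

35.2 MW/acre × 1000000 W/MW ÷ 4046.86 m²/acre = 8698.1 W/m²
8698.1 W/m² ÷ 1.35582 W/ft·lbf/s × 0.0001 m²/cm² = 0.641538 ft·lbf/s/cm²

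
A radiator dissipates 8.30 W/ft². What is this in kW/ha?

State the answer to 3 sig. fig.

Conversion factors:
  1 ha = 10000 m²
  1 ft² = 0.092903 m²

8.30 W/ft² ÷ 0.092903 m²/ft² = 89.3405 W/m²
89.3405 W/m² ÷ 1000 W/kW × 10000 m²/ha = 893.405 kW/ha

893 kW/ha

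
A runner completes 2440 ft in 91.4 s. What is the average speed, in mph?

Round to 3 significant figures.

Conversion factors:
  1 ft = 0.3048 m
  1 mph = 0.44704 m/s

2440 ft × 0.3048 → 743.712 m
v = d / t = 743.712 m / 91.4 s = 8.13689 m/s
8.13689 m/s ÷ (0.44704 m/s/mph) = 18.2017 mph

18.2 mph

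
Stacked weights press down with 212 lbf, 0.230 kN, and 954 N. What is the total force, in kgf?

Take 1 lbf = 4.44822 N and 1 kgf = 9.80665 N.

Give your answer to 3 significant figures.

217 kgf

212 lbf × 4.44822 → 943.023 N
0.230 kN × 1000 → 230 N
954 N (already N)
Combined: 943.023 + 230 + 954 = 2127.02 N
In kgf: 2127.02 / 9.80665 = 216.896 kgf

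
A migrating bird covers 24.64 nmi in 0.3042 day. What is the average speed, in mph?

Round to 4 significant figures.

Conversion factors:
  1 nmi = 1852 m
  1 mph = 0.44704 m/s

3.884 mph

24.64 nmi × 1852 = 45633.3 m
0.3042 day × 86400 = 26282.9 s
v = d / t = 45633.3 m / 26282.9 s = 1.73624 m/s
1.73624 m/s ÷ (0.44704 m/s/mph) = 3.88386 mph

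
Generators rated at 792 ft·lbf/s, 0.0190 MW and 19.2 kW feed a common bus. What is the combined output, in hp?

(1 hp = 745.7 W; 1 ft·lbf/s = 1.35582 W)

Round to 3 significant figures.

52.7 hp

792 ft·lbf/s × 1.35582 → 1073.81 W
0.0190 MW × 1000000 → 19000 W
19.2 kW × 1000 → 19200 W
Combined: 1073.81 + 19000 + 19200 = 39273.8 W
In hp: 39273.8 / 745.7 = 52.667 hp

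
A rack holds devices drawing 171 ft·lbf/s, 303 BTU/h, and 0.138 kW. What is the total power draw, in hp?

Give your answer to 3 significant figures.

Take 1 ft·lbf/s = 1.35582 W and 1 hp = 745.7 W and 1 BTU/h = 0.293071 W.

171 ft·lbf/s × 1.35582 → 231.845 W
303 BTU/h × 0.293071 → 88.8005 W
0.138 kW × 1000 → 138 W
Total: 231.845 + 88.8005 + 138 = 458.645 W
In hp: 458.645 / 745.7 = 0.615053 hp

0.615 hp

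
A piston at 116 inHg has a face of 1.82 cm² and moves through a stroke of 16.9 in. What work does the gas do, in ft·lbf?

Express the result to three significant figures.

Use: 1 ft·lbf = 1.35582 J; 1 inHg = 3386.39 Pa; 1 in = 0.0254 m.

116 inHg → 392821 Pa
1.82 cm² → 1.82×10⁻⁴ m²
F = P × A = 392821 × 1.82×10⁻⁴ = 71.4934 N
16.9 in → 0.42926 m
W = F × d = 71.4934 × 0.42926 = 30.6893 J
In ft·lbf: 30.6893 / 1.35582 = 22.6352 ft·lbf

22.6 ft·lbf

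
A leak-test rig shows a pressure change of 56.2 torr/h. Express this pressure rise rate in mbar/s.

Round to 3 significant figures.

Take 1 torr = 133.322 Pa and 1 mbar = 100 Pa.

0.0208 mbar/s

56.2 torr/h × 133.322 Pa/torr ÷ 3600 s/h = 2.0813 Pa/s
2.0813 Pa/s ÷ 100 Pa/mbar = 0.020813 mbar/s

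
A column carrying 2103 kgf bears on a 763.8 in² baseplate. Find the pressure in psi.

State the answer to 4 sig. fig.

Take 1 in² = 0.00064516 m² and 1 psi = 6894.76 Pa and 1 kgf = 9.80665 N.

6.070 psi

2103 kgf × 9.80665 → 20623.4 N
763.8 in² × 0.00064516 → 0.492773 m²
P = F / A = 20623.4 N / 0.492773 m² = 41851.7 Pa
41851.7 Pa ÷ (6894.76 Pa/psi) = 6.07007 psi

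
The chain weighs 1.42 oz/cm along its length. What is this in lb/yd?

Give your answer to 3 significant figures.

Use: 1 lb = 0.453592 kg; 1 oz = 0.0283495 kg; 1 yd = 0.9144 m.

1.42 oz/cm × 0.0283495 kg/oz ÷ 0.01 m/cm = 4.02563 kg/m
4.02563 kg/m ÷ 0.453592 kg/lb × 0.9144 m/yd = 8.1153 lb/yd

8.12 lb/yd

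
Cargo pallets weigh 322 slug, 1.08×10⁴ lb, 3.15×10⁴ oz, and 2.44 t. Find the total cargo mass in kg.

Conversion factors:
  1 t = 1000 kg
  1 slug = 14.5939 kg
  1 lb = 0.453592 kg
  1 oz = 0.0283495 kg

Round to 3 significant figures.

1.29×10⁴ kg

322 slug × 14.5939 = 4699.24 kg
1.08×10⁴ lb × 0.453592 = 4898.79 kg
3.15×10⁴ oz × 0.0283495 = 893.009 kg
2.44 t × 1000 = 2440 kg
Total: 4699.24 + 4898.79 + 893.009 + 2440 = 12931 kg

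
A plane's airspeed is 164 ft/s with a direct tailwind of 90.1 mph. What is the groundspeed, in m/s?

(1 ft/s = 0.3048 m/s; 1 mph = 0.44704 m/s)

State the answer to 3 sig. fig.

90.3 m/s

164 ft/s × 0.3048 → 49.9872 m/s
90.1 mph × 0.44704 → 40.2783 m/s
Total: 49.9872 + 40.2783 = 90.2655 m/s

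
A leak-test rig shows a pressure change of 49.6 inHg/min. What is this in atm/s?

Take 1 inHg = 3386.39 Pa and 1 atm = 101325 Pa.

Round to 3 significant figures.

0.0276 atm/s

49.6 inHg/min × 3386.39 Pa/inHg ÷ 60 s/min = 2799.42 Pa/s
2799.42 Pa/s ÷ 101325 Pa/atm = 0.0276281 atm/s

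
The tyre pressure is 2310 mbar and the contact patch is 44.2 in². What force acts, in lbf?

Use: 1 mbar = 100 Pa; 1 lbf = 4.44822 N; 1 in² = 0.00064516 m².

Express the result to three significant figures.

2310 mbar × 100 → 231000 Pa
44.2 in² × 0.00064516 → 0.0285161 m²
F = P × A = 231000 Pa × 0.0285161 m² = 6587.22 N
6587.22 N ÷ (4.44822 N/lbf) = 1480.87 lbf

1480 lbf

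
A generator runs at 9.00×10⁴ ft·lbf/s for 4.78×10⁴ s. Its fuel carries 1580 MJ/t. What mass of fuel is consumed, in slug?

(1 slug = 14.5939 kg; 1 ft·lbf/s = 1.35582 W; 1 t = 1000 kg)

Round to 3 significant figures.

9.00×10⁴ ft·lbf/s → 122024 W
E = P × t = 122024 × 47800 = 5.83275×10⁹ J
1580 MJ/t → 1.58×10⁶ J/kg
m = E / e_s = 5.83275×10⁹ / 1.58×10⁶ = 3691.61 kg
In slug: 3691.61 / 14.5939 = 252.956 slug

253 slug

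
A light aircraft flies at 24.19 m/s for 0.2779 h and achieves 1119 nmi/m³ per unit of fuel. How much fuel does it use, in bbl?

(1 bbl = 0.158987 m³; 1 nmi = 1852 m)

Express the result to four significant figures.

0.2779 h → 1000.44 s
d = v × t = 24.19 × 1000.44 = 24200.6 m
1119 nmi/m³ → 2.07239×10⁶ m/m³
V = d / (distance per unit fuel) = 24200.6 / 2.07239×10⁶ = 0.0116776 m³
In bbl: 0.0116776 / 0.158987 = 0.07345 bbl

0.07345 bbl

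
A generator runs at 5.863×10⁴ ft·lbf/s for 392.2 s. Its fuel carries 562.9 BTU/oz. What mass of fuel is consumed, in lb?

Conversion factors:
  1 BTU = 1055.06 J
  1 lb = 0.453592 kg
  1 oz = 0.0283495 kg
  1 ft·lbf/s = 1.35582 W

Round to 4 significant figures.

5.863×10⁴ ft·lbf/s → 79491.7 W
E = P × t = 79491.7 × 392.2 = 3.11766×10⁷ J
562.9 BTU/oz → 2.0949×10⁷ J/kg
m = E / e_s = 3.11766×10⁷ / 2.0949×10⁷ = 1.48821 kg
In lb: 1.48821 / 0.453592 = 3.28094 lb

3.281 lb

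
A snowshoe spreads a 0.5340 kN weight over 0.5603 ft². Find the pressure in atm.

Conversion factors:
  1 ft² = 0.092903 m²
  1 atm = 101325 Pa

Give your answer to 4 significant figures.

0.5340 kN × 1000 → 534 N
0.5603 ft² × 0.092903 → 0.0520536 m²
P = F / A = 534 N / 0.0520536 m² = 10258.7 Pa
10258.7 Pa ÷ (101325 Pa/atm) = 0.101245 atm

0.1012 atm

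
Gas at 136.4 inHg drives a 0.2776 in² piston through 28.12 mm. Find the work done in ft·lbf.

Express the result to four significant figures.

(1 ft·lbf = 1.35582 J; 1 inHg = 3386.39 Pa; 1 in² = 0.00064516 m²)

136.4 inHg → 461904 Pa
0.2776 in² → 1.79096×10⁻⁴ m²
F = P × A = 461904 × 1.79096×10⁻⁴ = 82.7252 N
28.12 mm → 0.02812 m
W = F × d = 82.7252 × 0.02812 = 2.32623 J
In ft·lbf: 2.32623 / 1.35582 = 1.71574 ft·lbf

1.716 ft·lbf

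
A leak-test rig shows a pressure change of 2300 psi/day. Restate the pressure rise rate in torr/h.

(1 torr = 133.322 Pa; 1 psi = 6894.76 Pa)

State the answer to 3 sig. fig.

2300 psi/day × 6894.76 Pa/psi ÷ 86400 s/day = 183.541 Pa/s
183.541 Pa/s ÷ 133.322 Pa/torr × 3600 s/h = 4956.03 torr/h

4960 torr/h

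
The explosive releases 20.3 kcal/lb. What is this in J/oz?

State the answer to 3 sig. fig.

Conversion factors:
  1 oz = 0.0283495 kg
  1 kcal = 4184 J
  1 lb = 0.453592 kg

5310 J/oz

20.3 kcal/lb × 4184 J/kcal ÷ 0.453592 kg/lb = 187250 J/kg
187250 J/kg × 0.0283495 kg/oz = 5308.44 J/oz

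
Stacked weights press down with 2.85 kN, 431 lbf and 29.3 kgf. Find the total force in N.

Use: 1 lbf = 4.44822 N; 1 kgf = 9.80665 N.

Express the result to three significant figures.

5050 N

2.85 kN × 1000 = 2850 N
431 lbf × 4.44822 = 1917.18 N
29.3 kgf × 9.80665 = 287.335 N
Total: 2850 + 1917.18 + 287.335 = 5054.52 N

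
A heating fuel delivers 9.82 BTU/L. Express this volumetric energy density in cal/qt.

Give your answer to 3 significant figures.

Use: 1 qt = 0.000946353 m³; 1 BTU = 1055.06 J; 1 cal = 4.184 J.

9.82 BTU/L × 1055.06 J/BTU ÷ 0.001 m³/L = 1.03607×10⁷ J/m³
1.03607×10⁷ J/m³ ÷ 4.184 J/cal × 0.000946353 m³/qt = 2343.42 cal/qt

2340 cal/qt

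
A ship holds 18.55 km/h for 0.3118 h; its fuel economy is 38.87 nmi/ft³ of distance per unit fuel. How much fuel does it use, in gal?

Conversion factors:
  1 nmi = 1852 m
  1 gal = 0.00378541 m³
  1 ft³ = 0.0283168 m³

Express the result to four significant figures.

18.55 km/h → 5.15278 m/s
0.3118 h → 1122.48 s
d = v × t = 5.15278 × 1122.48 = 5783.89 m
38.87 nmi/ft³ → 2.54221×10⁶ m/m³
V = d / (distance per unit fuel) = 5783.89 / 2.54221×10⁶ = 0.00227514 m³
In gal: 0.00227514 / 0.00378541 = 0.601029 gal

0.6010 gal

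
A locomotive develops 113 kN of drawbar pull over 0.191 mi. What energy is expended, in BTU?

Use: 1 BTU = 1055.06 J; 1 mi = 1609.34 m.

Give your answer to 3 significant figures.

113 kN × 1000 → 113000 N
0.191 mi × 1609.34 → 307.384 m
W = F × d = 113000 N × 307.384 m = 3.47344×10⁷ J
3.47344×10⁷ J ÷ (1055.06 J/BTU) = 32921.7 BTU

3.29×10⁴ BTU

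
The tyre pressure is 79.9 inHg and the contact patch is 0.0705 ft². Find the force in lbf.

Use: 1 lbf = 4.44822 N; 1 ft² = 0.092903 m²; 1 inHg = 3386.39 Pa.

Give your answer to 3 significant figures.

398 lbf

79.9 inHg × 3386.39 = 270573 Pa
0.0705 ft² × 0.092903 = 0.00654966 m²
F = P × A = 270573 Pa × 0.00654966 m² = 1772.16 N
1772.16 N ÷ (4.44822 N/lbf) = 398.398 lbf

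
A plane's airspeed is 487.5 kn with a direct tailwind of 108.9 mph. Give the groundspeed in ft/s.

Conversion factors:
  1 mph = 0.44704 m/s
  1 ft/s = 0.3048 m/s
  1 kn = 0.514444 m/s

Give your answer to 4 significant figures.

487.5 kn × 0.514444 → 250.791 m/s
108.9 mph × 0.44704 → 48.6827 m/s
Combined: 250.791 + 48.6827 = 299.474 m/s
In ft/s: 299.474 / 0.3048 = 982.526 ft/s

982.5 ft/s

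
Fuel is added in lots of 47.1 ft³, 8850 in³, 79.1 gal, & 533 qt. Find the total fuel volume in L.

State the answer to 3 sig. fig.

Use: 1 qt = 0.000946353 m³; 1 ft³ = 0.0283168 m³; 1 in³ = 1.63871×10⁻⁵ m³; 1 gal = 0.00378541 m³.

47.1 ft³ × 0.0283168 = 1.33372 m³
8850 in³ × 1.63871×10⁻⁵ = 0.145026 m³
79.1 gal × 0.00378541 = 0.299426 m³
533 qt × 0.000946353 = 0.504406 m³
Total: 1.33372 + 0.145026 + 0.299426 + 0.504406 = 2.28258 m³
In L: 2.28258 / 0.001 = 2282.58 L

2280 L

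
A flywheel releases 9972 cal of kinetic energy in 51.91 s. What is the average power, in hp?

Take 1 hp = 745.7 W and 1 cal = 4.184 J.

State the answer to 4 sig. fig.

9972 cal × 4.184 = 41722.8 J
P = E / t = 41722.8 J / 51.91 s = 803.753 W
803.753 W ÷ (745.7 W/hp) = 1.07785 hp

1.078 hp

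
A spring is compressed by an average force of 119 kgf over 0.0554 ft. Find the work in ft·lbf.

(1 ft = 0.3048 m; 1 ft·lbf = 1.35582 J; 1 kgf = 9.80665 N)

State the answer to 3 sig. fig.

119 kgf × 9.80665 → 1166.99 N
0.0554 ft × 0.3048 → 0.0168859 m
W = F × d = 1166.99 N × 0.0168859 m = 19.7057 J
19.7057 J ÷ (1.35582 J/ft·lbf) = 14.5342 ft·lbf

14.5 ft·lbf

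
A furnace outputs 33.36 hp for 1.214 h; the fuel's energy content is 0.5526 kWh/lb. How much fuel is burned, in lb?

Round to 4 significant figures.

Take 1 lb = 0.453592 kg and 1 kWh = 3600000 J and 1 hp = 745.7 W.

54.65 lb

33.36 hp → 24876.6 W
1.214 h → 4370.4 s
E = P × t = 24876.6 × 4370.4 = 1.08721×10⁸ J
0.5526 kWh/lb → 4.38579×10⁶ J/kg
m = E / e_s = 1.08721×10⁸ / 4.38579×10⁶ = 24.7894 kg
In lb: 24.7894 / 0.453592 = 54.6513 lb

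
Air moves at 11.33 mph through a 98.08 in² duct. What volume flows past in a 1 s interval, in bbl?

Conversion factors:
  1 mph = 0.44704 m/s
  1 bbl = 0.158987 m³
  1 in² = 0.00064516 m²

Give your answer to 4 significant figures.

2.016 bbl

11.33 mph × 0.44704 = 5.06496 m/s
98.08 in² × 0.00064516 = 0.0632773 m²
V = v × A × t = 5.06496 m/s × 0.0632773 m² × 1 s = 0.320497 m³
0.320497 m³ ÷ (0.158987 m³/bbl) = 2.01587 bbl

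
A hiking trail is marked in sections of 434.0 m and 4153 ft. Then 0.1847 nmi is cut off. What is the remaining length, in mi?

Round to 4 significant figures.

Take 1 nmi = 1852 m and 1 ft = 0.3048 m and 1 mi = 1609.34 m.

434.0 m (already m)
4153 ft × 0.3048 = 1265.83 m
0.1847 nmi × 1852 = 342.064 m
Sum: 434 + 1265.83 − 342.064 = 1357.77 m
In mi: 1357.77 / 1609.34 = 0.843681 mi

0.8437 mi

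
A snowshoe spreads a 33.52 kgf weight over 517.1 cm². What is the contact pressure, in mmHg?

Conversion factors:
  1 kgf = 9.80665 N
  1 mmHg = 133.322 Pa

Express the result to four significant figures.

33.52 kgf × 9.80665 = 328.719 N
517.1 cm² × 0.0001 = 0.05171 m²
P = F / A = 328.719 N / 0.05171 m² = 6356.97 Pa
6356.97 Pa ÷ (133.322 Pa/mmHg) = 47.6813 mmHg

47.68 mmHg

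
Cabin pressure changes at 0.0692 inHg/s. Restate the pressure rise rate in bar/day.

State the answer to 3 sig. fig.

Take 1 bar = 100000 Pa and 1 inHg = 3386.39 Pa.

0.0692 inHg/s × 3386.39 Pa/inHg = 234.338 Pa/s
234.338 Pa/s ÷ 100000 Pa/bar × 86400 s/day = 202.468 bar/day

202 bar/day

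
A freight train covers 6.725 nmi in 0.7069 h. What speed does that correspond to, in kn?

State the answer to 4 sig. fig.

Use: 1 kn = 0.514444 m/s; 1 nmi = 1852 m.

6.725 nmi × 1852 → 12454.7 m
0.7069 h × 3600 → 2544.84 s
v = d / t = 12454.7 m / 2544.84 s = 4.8941 m/s
4.8941 m/s ÷ (0.514444 m/s/kn) = 9.51338 kn

9.513 kn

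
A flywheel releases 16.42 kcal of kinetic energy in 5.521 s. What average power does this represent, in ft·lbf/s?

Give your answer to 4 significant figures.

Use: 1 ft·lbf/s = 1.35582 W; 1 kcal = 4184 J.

16.42 kcal × 4184 → 68701.3 J
P = E / t = 68701.3 J / 5.521 s = 12443.6 W
12443.6 W ÷ (1.35582 W/ft·lbf/s) = 9177.91 ft·lbf/s

9178 ft·lbf/s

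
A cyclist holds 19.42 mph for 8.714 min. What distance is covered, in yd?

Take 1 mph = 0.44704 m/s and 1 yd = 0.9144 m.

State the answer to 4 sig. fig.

4964 yd

19.42 mph × 0.44704 = 8.68152 m/s
8.714 min × 60 = 522.84 s
d = v × t = 8.68152 m/s × 522.84 s = 4539.05 m
4539.05 m ÷ (0.9144 m/yd) = 4963.97 yd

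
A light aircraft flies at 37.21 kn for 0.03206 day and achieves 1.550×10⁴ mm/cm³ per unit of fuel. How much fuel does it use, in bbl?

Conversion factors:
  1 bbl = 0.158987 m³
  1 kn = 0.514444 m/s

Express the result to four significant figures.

0.02152 bbl

37.21 kn → 19.1425 m/s
0.03206 day → 2769.98 s
d = v × t = 19.1425 × 2769.98 = 53024.3 m
1.550×10⁴ mm/cm³ → 1.55×10⁷ m/m³
V = d / (distance per unit fuel) = 53024.3 / 1.55×10⁷ = 0.00342092 m³
In bbl: 0.00342092 / 0.158987 = 0.021517 bbl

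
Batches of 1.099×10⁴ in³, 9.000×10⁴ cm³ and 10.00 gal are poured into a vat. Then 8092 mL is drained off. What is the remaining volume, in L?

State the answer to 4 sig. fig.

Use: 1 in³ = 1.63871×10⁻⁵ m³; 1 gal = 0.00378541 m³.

299.9 L

1.099×10⁴ in³ × 1.63871×10⁻⁵ = 0.180094 m³
9.000×10⁴ cm³ × 10⁻⁶ = 0.09 m³
10.00 gal × 0.00378541 = 0.0378541 m³
8092 mL × 10⁻⁶ = 0.008092 m³
Result: 0.180094 + 0.09 + 0.0378541 − 0.008092 = 0.299856 m³
In L: 0.299856 / 0.001 = 299.856 L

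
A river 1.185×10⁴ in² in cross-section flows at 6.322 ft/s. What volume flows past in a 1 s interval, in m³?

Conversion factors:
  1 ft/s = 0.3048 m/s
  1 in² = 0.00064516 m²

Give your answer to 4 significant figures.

14.73 m³

6.322 ft/s × 0.3048 → 1.92695 m/s
1.185×10⁴ in² × 0.00064516 → 7.64515 m²
V = v × A × t = 1.92695 m/s × 7.64515 m² × 1 s = 14.7318 m³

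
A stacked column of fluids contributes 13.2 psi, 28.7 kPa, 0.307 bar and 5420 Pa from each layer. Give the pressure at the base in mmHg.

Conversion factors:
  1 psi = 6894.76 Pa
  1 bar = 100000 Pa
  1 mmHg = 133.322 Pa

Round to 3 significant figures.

13.2 psi × 6894.76 = 91010.8 Pa
28.7 kPa × 1000 = 28700 Pa
0.307 bar × 100000 = 30700 Pa
5420 Pa (already Pa)
Total: 91010.8 + 28700 + 30700 + 5420 = 155831 Pa
In mmHg: 155831 / 133.322 = 1168.83 mmHg

1170 mmHg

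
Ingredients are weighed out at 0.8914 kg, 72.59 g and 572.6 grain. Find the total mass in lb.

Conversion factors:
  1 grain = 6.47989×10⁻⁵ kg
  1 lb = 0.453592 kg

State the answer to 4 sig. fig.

2.207 lb

0.8914 kg (already kg)
72.59 g × 0.001 → 0.07259 kg
572.6 grain × 6.47989×10⁻⁵ → 0.0371039 kg
Total: 0.8914 + 0.07259 + 0.0371039 = 1.00109 kg
In lb: 1.00109 / 0.453592 = 2.20703 lb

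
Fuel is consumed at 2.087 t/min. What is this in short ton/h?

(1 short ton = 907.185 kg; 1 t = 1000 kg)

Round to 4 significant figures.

2.087 t/min × 1000 kg/t ÷ 60 s/min = 34.7833 kg/s
34.7833 kg/s ÷ 907.185 kg/short ton × 3600 s/h = 138.031 short ton/h

138.0 short ton/h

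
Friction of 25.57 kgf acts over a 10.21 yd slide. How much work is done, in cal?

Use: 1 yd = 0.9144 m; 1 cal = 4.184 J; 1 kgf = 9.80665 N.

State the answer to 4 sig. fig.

25.57 kgf × 9.80665 → 250.756 N
10.21 yd × 0.9144 → 9.33602 m
W = F × d = 250.756 N × 9.33602 m = 2341.06 J
2341.06 J ÷ (4.184 J/cal) = 559.527 cal

559.5 cal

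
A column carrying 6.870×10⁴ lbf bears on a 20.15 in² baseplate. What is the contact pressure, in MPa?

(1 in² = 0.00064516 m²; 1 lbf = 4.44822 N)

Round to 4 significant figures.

23.51 MPa

6.870×10⁴ lbf × 4.44822 → 305593 N
20.15 in² × 0.00064516 → 0.013 m²
P = F / A = 305593 N / 0.013 m² = 2.35072×10⁷ Pa
2.35072×10⁷ Pa ÷ (1000000 Pa/MPa) = 23.5072 MPa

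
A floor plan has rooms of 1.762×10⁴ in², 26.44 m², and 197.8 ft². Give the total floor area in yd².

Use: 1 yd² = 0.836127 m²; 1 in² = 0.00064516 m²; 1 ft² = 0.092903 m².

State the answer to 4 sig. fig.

67.20 yd²

1.762×10⁴ in² × 0.00064516 = 11.3677 m²
26.44 m² (already m²)
197.8 ft² × 0.092903 = 18.3762 m²
Sum: 11.3677 + 26.44 + 18.3762 = 56.1839 m²
In yd²: 56.1839 / 0.836127 = 67.1954 yd²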